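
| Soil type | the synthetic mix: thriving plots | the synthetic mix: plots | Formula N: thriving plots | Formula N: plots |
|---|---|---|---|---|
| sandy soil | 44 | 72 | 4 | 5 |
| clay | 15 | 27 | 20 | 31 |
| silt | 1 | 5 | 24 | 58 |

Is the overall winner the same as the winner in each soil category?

Sandy soil: the synthetic mix 44/72 = 61.1%, Formula N 4/5 = 80.0% → Formula N
Clay: the synthetic mix 15/27 = 55.6%, Formula N 20/31 = 64.5% → Formula N
Silt: the synthetic mix 1/5 = 20.0%, Formula N 24/58 = 41.4% → Formula N
Overall: the synthetic mix 60/104 = 57.7%, Formula N 48/94 = 51.1% → the synthetic mix
Formula N wins each soil group but the synthetic mix wins overall — the comparison reverses. Formula N's plots skew toward silt, which has a lower base rate.

No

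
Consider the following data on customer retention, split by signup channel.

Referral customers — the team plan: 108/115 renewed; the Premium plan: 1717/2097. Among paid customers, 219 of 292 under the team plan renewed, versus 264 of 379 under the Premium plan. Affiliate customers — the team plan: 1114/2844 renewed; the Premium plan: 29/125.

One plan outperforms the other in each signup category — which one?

the team plan

Referral: the team plan 108/115 = 93.9%, the Premium plan 1717/2097 = 81.9% → the team plan
Paid: the team plan 219/292 = 75.0%, the Premium plan 264/379 = 69.7% → the team plan
Affiliate: the team plan 1114/2844 = 39.2%, the Premium plan 29/125 = 23.2% → the team plan
The team plan has the higher rate in all 3 groups.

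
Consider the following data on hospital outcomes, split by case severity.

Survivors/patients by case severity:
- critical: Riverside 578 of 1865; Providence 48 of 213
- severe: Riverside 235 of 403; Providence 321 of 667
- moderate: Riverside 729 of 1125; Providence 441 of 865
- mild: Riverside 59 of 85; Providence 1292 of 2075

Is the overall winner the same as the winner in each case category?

Critical: Riverside 578/1865 = 31.0%, Providence 48/213 = 22.5% → Riverside
Severe: Riverside 235/403 = 58.3%, Providence 321/667 = 48.1% → Riverside
Moderate: Riverside 729/1125 = 64.8%, Providence 441/865 = 51.0% → Riverside
Mild: Riverside 59/85 = 69.4%, Providence 1292/2075 = 62.3% → Riverside
Overall: Riverside 1601/3478 = 46.0%, Providence 2102/3820 = 55.0% → Providence
Riverside wins each case group but Providence wins overall — the comparison reverses. Riverside's patients skew toward critical, which has a lower base rate.

No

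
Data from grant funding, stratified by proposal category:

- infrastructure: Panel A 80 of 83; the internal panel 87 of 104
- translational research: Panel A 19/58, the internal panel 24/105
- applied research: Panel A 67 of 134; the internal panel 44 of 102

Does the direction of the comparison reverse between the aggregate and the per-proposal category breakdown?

No

Infrastructure: Panel A 80/83 = 96.4%, the internal panel 87/104 = 83.7% → Panel A
Translational research: Panel A 19/58 = 32.8%, the internal panel 24/105 = 22.9% → Panel A
Applied research: Panel A 67/134 = 50.0%, the internal panel 44/102 = 43.1% → Panel A
Overall: Panel A 166/275 = 60.4%, the internal panel 155/311 = 49.8% → Panel A
Panel A wins overall and in every proposal group — no reversal.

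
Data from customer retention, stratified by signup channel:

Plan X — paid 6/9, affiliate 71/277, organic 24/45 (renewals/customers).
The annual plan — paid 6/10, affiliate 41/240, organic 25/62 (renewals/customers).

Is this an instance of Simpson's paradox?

No

Paid: Plan X 6/9 = 66.7%, the annual plan 6/10 = 60.0% → Plan X
Affiliate: Plan X 71/277 = 25.6%, the annual plan 41/240 = 17.1% → Plan X
Organic: Plan X 24/45 = 53.3%, the annual plan 25/62 = 40.3% → Plan X
Overall: Plan X 101/331 = 30.5%, the annual plan 72/312 = 23.1% → Plan X
Plan X wins overall and in every signup group — no reversal.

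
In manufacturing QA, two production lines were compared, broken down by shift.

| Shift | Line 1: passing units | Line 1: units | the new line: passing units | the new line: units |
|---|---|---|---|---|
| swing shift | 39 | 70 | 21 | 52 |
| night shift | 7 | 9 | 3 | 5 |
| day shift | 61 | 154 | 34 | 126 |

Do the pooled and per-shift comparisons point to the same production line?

Yes

Swing shift: Line 1 39/70 = 55.7%, the new line 21/52 = 40.4% → Line 1
Night shift: Line 1 7/9 = 77.8%, the new line 3/5 = 60.0% → Line 1
Day shift: Line 1 61/154 = 39.6%, the new line 34/126 = 27.0% → Line 1
Overall: Line 1 107/233 = 45.9%, the new line 58/183 = 31.7% → Line 1
Line 1 wins overall and in every shift group — no reversal.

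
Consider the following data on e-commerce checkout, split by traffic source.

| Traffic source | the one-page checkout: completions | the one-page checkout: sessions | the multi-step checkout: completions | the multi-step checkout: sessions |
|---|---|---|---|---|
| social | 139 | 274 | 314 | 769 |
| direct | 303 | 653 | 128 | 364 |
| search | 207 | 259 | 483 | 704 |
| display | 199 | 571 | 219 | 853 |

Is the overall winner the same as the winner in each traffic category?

Yes

Social: the one-page checkout 139/274 = 50.7%, the multi-step checkout 314/769 = 40.8% → the one-page checkout
Direct: the one-page checkout 303/653 = 46.4%, the multi-step checkout 128/364 = 35.2% → the one-page checkout
Search: the one-page checkout 207/259 = 79.9%, the multi-step checkout 483/704 = 68.6% → the one-page checkout
Display: the one-page checkout 199/571 = 34.9%, the multi-step checkout 219/853 = 25.7% → the one-page checkout
Overall: the one-page checkout 848/1757 = 48.3%, the multi-step checkout 1144/2690 = 42.5% → the one-page checkout
The one-page checkout wins overall and in every traffic group — no reversal.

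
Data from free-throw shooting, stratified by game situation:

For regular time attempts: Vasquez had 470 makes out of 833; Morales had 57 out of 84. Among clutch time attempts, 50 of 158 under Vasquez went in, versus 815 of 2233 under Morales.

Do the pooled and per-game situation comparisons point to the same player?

Regular time: Vasquez 470/833 = 56.4%, Morales 57/84 = 67.9% → Morales
Clutch time: Vasquez 50/158 = 31.6%, Morales 815/2233 = 36.5% → Morales
Overall: Vasquez 520/991 = 52.5%, Morales 872/2317 = 37.6% → Vasquez
Morales wins each game group but Vasquez wins overall — the comparison reverses. Morales's attempts skew toward clutch time, which has a lower base rate.

No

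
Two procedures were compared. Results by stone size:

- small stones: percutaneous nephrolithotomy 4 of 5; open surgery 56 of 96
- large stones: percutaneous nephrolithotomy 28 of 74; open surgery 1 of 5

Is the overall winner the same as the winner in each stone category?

Small stones: percutaneous nephrolithotomy 4/5 = 80.0%, open surgery 56/96 = 58.3% → percutaneous nephrolithotomy
Large stones: percutaneous nephrolithotomy 28/74 = 37.8%, open surgery 1/5 = 20.0% → percutaneous nephrolithotomy
Overall: percutaneous nephrolithotomy 32/79 = 40.5%, open surgery 57/101 = 56.4% → open surgery
Percutaneous nephrolithotomy wins each stone group but open surgery wins overall — the comparison reverses. Percutaneous nephrolithotomy's cases skew toward large stones, which has a lower base rate.

No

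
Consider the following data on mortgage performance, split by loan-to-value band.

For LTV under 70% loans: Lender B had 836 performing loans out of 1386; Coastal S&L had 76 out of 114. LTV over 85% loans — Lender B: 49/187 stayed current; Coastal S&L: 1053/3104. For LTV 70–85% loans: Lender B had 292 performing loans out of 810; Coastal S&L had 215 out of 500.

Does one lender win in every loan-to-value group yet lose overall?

Yes

LTV under 70%: Lender B 836/1386 = 60.3%, Coastal S&L 76/114 = 66.7% → Coastal S&L
LTV over 85%: Lender B 49/187 = 26.2%, Coastal S&L 1053/3104 = 33.9% → Coastal S&L
LTV 70–85%: Lender B 292/810 = 36.0%, Coastal S&L 215/500 = 43.0% → Coastal S&L
Overall: Lender B 1177/2383 = 49.4%, Coastal S&L 1344/3718 = 36.1% → Lender B
Coastal S&L wins each loan-to-value group but Lender B wins overall — the comparison reverses. Coastal S&L's loans skew toward LTV over 85%, which has a lower base rate.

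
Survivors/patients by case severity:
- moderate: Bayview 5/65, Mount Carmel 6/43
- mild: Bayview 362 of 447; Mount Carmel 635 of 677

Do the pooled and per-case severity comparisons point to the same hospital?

Yes

Moderate: Bayview 5/65 = 7.7%, Mount Carmel 6/43 = 14.0% → Mount Carmel
Mild: Bayview 362/447 = 81.0%, Mount Carmel 635/677 = 93.8% → Mount Carmel
Overall: Bayview 367/512 = 71.7%, Mount Carmel 641/720 = 89.0% → Mount Carmel
Mount Carmel wins overall and in every case group — no reversal.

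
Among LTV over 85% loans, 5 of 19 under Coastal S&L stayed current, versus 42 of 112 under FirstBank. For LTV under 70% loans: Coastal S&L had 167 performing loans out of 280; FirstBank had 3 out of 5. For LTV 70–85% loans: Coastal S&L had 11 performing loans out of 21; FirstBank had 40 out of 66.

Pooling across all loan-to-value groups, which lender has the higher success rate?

Coastal S&L

LTV over 85%: Coastal S&L 5/19 = 26.3%, FirstBank 42/112 = 37.5% → FirstBank
LTV under 70%: Coastal S&L 167/280 = 59.6%, FirstBank 3/5 = 60.0% → FirstBank
LTV 70–85%: Coastal S&L 11/21 = 52.4%, FirstBank 40/66 = 60.6% → FirstBank
Overall: Coastal S&L 183/320 = 57.2%, FirstBank 85/183 = 46.4% → Coastal S&L
(FirstBank wins every loan-to-value group but Coastal S&L wins overall — FirstBank's loans skew toward the low-rate LTV over 85% group.)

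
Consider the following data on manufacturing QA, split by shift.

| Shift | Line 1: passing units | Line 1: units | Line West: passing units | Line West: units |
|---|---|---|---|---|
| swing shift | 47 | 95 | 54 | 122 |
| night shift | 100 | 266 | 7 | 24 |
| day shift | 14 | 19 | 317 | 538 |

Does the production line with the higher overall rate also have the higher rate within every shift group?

No

Swing shift: Line 1 47/95 = 49.5%, Line West 54/122 = 44.3% → Line 1
Night shift: Line 1 100/266 = 37.6%, Line West 7/24 = 29.2% → Line 1
Day shift: Line 1 14/19 = 73.7%, Line West 317/538 = 58.9% → Line 1
Overall: Line 1 161/380 = 42.4%, Line West 378/684 = 55.3% → Line West
Line 1 wins each shift group but Line West wins overall — the comparison reverses. Line 1's units skew toward night shift, which has a lower base rate.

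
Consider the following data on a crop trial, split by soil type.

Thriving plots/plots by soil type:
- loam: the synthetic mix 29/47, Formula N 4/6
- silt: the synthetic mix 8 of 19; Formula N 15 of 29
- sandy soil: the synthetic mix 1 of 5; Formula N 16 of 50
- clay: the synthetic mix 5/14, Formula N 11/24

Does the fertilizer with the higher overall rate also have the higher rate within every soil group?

No

Loam: the synthetic mix 29/47 = 61.7%, Formula N 4/6 = 66.7% → Formula N
Silt: the synthetic mix 8/19 = 42.1%, Formula N 15/29 = 51.7% → Formula N
Sandy soil: the synthetic mix 1/5 = 20.0%, Formula N 16/50 = 32.0% → Formula N
Clay: the synthetic mix 5/14 = 35.7%, Formula N 11/24 = 45.8% → Formula N
Overall: the synthetic mix 43/85 = 50.6%, Formula N 46/109 = 42.2% → the synthetic mix
Formula N wins each soil group but the synthetic mix wins overall — the comparison reverses. Formula N's plots skew toward sandy soil, which has a lower base rate.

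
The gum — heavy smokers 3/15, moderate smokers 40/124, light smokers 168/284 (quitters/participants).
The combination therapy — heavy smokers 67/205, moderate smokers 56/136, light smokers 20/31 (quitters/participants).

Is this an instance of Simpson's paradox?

Yes

Heavy smokers: the gum 3/15 = 20.0%, the combination therapy 67/205 = 32.7% → the combination therapy
Moderate smokers: the gum 40/124 = 32.3%, the combination therapy 56/136 = 41.2% → the combination therapy
Light smokers: the gum 168/284 = 59.2%, the combination therapy 20/31 = 64.5% → the combination therapy
Overall: the gum 211/423 = 49.9%, the combination therapy 143/372 = 38.4% → the gum
The combination therapy wins each dependence group but the gum wins overall — the comparison reverses. The combination therapy's participants skew toward heavy smokers, which has a lower base rate.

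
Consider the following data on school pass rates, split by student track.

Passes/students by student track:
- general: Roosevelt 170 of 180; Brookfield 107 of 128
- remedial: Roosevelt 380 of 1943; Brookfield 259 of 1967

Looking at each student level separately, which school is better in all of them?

Roosevelt

General: Roosevelt 170/180 = 94.4%, Brookfield 107/128 = 83.6% → Roosevelt
Remedial: Roosevelt 380/1943 = 19.6%, Brookfield 259/1967 = 13.2% → Roosevelt
Roosevelt has the higher rate in both groups.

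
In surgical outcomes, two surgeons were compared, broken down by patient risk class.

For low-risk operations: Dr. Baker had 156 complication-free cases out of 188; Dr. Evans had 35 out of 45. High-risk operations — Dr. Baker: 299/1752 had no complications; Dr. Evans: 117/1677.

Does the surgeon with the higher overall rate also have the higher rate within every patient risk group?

Yes

Low-risk: Dr. Baker 156/188 = 83.0%, Dr. Evans 35/45 = 77.8% → Dr. Baker
High-risk: Dr. Baker 299/1752 = 17.1%, Dr. Evans 117/1677 = 7.0% → Dr. Baker
Overall: Dr. Baker 455/1940 = 23.5%, Dr. Evans 152/1722 = 8.8% → Dr. Baker
Dr. Baker wins overall and in every patient risk group — no reversal.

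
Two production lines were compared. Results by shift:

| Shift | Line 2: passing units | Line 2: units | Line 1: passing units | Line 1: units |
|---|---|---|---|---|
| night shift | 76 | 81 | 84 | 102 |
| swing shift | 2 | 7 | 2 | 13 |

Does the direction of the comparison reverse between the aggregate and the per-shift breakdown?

Night shift: Line 2 76/81 = 93.8%, Line 1 84/102 = 82.4% → Line 2
Swing shift: Line 2 2/7 = 28.6%, Line 1 2/13 = 15.4% → Line 2
Overall: Line 2 78/88 = 88.6%, Line 1 86/115 = 74.8% → Line 2
Line 2 wins overall and in every shift group — no reversal.

No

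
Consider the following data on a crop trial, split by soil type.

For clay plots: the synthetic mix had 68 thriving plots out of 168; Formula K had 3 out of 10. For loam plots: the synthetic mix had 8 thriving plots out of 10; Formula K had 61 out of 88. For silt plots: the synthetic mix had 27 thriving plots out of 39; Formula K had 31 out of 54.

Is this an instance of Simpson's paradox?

Yes

Clay: the synthetic mix 68/168 = 40.5%, Formula K 3/10 = 30.0% → the synthetic mix
Loam: the synthetic mix 8/10 = 80.0%, Formula K 61/88 = 69.3% → the synthetic mix
Silt: the synthetic mix 27/39 = 69.2%, Formula K 31/54 = 57.4% → the synthetic mix
Overall: the synthetic mix 103/217 = 47.5%, Formula K 95/152 = 62.5% → Formula K
The synthetic mix wins each soil group but Formula K wins overall — the comparison reverses. The synthetic mix's plots skew toward clay, which has a lower base rate.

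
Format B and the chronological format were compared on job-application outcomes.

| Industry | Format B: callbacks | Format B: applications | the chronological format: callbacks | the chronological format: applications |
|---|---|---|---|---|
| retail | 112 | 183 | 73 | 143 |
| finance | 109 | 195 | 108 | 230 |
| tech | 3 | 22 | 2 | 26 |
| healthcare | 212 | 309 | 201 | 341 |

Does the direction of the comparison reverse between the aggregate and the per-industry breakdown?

Retail: Format B 112/183 = 61.2%, the chronological format 73/143 = 51.0% → Format B
Finance: Format B 109/195 = 55.9%, the chronological format 108/230 = 47.0% → Format B
Tech: Format B 3/22 = 13.6%, the chronological format 2/26 = 7.7% → Format B
Healthcare: Format B 212/309 = 68.6%, the chronological format 201/341 = 58.9% → Format B
Overall: Format B 436/709 = 61.5%, the chronological format 384/740 = 51.9% → Format B
Format B wins overall and in every industry group — no reversal.

No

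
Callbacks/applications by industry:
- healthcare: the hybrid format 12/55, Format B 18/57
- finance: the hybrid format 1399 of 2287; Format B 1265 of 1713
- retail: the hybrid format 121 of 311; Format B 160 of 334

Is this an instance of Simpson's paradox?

No

Healthcare: the hybrid format 12/55 = 21.8%, Format B 18/57 = 31.6% → Format B
Finance: the hybrid format 1399/2287 = 61.2%, Format B 1265/1713 = 73.8% → Format B
Retail: the hybrid format 121/311 = 38.9%, Format B 160/334 = 47.9% → Format B
Overall: the hybrid format 1532/2653 = 57.7%, Format B 1443/2104 = 68.6% → Format B
Format B wins overall and in every industry group — no reversal.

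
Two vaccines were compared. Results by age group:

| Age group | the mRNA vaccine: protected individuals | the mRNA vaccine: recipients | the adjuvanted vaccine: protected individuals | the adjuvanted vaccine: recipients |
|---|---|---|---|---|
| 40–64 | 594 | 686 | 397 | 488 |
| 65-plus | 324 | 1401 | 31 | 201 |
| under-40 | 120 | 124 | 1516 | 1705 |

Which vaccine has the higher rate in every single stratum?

the mRNA vaccine

40–64: the mRNA vaccine 594/686 = 86.6%, the adjuvanted vaccine 397/488 = 81.4% → the mRNA vaccine
65-plus: the mRNA vaccine 324/1401 = 23.1%, the adjuvanted vaccine 31/201 = 15.4% → the mRNA vaccine
Under-40: the mRNA vaccine 120/124 = 96.8%, the adjuvanted vaccine 1516/1705 = 88.9% → the mRNA vaccine
The mRNA vaccine has the higher rate in all 3 groups.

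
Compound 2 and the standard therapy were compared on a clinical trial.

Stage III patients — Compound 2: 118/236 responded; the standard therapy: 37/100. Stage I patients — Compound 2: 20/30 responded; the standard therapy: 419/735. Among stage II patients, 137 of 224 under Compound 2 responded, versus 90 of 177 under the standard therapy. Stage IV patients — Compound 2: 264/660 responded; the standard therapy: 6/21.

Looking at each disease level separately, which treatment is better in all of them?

Compound 2

Stage III: Compound 2 118/236 = 50.0%, the standard therapy 37/100 = 37.0% → Compound 2
Stage I: Compound 2 20/30 = 66.7%, the standard therapy 419/735 = 57.0% → Compound 2
Stage II: Compound 2 137/224 = 61.2%, the standard therapy 90/177 = 50.8% → Compound 2
Stage IV: Compound 2 264/660 = 40.0%, the standard therapy 6/21 = 28.6% → Compound 2
Compound 2 has the higher rate in all 4 groups.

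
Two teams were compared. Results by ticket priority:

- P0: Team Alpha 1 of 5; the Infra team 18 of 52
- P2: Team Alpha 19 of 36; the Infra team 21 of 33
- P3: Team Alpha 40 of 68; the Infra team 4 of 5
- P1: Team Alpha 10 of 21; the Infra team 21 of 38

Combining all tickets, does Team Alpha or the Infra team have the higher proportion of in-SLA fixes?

P0: Team Alpha 1/5 = 20.0%, the Infra team 18/52 = 34.6% → the Infra team
P2: Team Alpha 19/36 = 52.8%, the Infra team 21/33 = 63.6% → the Infra team
P3: Team Alpha 40/68 = 58.8%, the Infra team 4/5 = 80.0% → the Infra team
P1: Team Alpha 10/21 = 47.6%, the Infra team 21/38 = 55.3% → the Infra team
Overall: Team Alpha 70/130 = 53.8%, the Infra team 64/128 = 50.0% → Team Alpha
(The Infra team wins every ticket group but Team Alpha wins overall — the Infra team's tickets skew toward the low-rate P0 group.)

Team Alpha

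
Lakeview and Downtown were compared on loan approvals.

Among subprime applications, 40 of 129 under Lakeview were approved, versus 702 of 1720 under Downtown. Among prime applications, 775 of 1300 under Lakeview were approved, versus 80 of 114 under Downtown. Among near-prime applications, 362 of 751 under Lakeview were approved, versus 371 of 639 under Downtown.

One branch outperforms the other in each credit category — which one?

Subprime: Lakeview 40/129 = 31.0%, Downtown 702/1720 = 40.8% → Downtown
Prime: Lakeview 775/1300 = 59.6%, Downtown 80/114 = 70.2% → Downtown
Near-prime: Lakeview 362/751 = 48.2%, Downtown 371/639 = 58.1% → Downtown
Downtown has the higher rate in all 3 groups.

Downtown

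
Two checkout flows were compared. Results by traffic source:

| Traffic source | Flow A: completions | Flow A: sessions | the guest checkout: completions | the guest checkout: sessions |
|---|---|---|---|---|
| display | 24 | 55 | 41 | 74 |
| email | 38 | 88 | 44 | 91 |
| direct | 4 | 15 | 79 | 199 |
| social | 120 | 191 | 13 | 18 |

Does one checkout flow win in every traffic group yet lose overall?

Yes

Display: Flow A 24/55 = 43.6%, the guest checkout 41/74 = 55.4% → the guest checkout
Email: Flow A 38/88 = 43.2%, the guest checkout 44/91 = 48.4% → the guest checkout
Direct: Flow A 4/15 = 26.7%, the guest checkout 79/199 = 39.7% → the guest checkout
Social: Flow A 120/191 = 62.8%, the guest checkout 13/18 = 72.2% → the guest checkout
Overall: Flow A 186/349 = 53.3%, the guest checkout 177/382 = 46.3% → Flow A
The guest checkout wins each traffic group but Flow A wins overall — the comparison reverses. The guest checkout's sessions skew toward direct, which has a lower base rate.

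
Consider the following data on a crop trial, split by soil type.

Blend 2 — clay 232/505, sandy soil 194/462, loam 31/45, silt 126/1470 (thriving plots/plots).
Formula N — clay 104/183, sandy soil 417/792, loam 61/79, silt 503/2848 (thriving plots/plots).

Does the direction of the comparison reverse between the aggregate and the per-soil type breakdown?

Clay: Blend 2 232/505 = 45.9%, Formula N 104/183 = 56.8% → Formula N
Sandy soil: Blend 2 194/462 = 42.0%, Formula N 417/792 = 52.7% → Formula N
Loam: Blend 2 31/45 = 68.9%, Formula N 61/79 = 77.2% → Formula N
Silt: Blend 2 126/1470 = 8.6%, Formula N 503/2848 = 17.7% → Formula N
Overall: Blend 2 583/2482 = 23.5%, Formula N 1085/3902 = 27.8% → Formula N
Formula N wins overall and in every soil group — no reversal.

No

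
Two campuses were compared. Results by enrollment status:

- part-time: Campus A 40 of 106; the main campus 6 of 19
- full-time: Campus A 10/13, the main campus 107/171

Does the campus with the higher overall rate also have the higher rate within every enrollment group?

Part-time: Campus A 40/106 = 37.7%, the main campus 6/19 = 31.6% → Campus A
Full-time: Campus A 10/13 = 76.9%, the main campus 107/171 = 62.6% → Campus A
Overall: Campus A 50/119 = 42.0%, the main campus 113/190 = 59.5% → the main campus
Campus A wins each enrollment group but the main campus wins overall — the comparison reverses. Campus A's students skew toward part-time, which has a lower base rate.

No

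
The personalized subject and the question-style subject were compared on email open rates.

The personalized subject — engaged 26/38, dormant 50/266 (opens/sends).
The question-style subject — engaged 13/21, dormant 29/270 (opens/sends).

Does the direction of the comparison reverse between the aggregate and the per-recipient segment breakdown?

No

Engaged: the personalized subject 26/38 = 68.4%, the question-style subject 13/21 = 61.9% → the personalized subject
Dormant: the personalized subject 50/266 = 18.8%, the question-style subject 29/270 = 10.7% → the personalized subject
Overall: the personalized subject 76/304 = 25.0%, the question-style subject 42/291 = 14.4% → the personalized subject
The personalized subject wins overall and in every recipient group — no reversal.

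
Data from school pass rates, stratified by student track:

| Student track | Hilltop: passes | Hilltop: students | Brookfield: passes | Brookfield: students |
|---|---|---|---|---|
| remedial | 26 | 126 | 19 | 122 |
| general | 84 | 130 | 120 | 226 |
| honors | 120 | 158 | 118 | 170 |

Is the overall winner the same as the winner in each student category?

Yes

Remedial: Hilltop 26/126 = 20.6%, Brookfield 19/122 = 15.6% → Hilltop
General: Hilltop 84/130 = 64.6%, Brookfield 120/226 = 53.1% → Hilltop
Honors: Hilltop 120/158 = 75.9%, Brookfield 118/170 = 69.4% → Hilltop
Overall: Hilltop 230/414 = 55.6%, Brookfield 257/518 = 49.6% → Hilltop
Hilltop wins overall and in every student group — no reversal.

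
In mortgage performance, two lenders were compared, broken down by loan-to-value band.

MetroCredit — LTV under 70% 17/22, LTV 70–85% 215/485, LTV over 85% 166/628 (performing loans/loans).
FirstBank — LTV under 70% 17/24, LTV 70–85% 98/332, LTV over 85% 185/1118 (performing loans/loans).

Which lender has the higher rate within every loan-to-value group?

MetroCredit

LTV under 70%: MetroCredit 17/22 = 77.3%, FirstBank 17/24 = 70.8% → MetroCredit
LTV 70–85%: MetroCredit 215/485 = 44.3%, FirstBank 98/332 = 29.5% → MetroCredit
LTV over 85%: MetroCredit 166/628 = 26.4%, FirstBank 185/1118 = 16.5% → MetroCredit
MetroCredit has the higher rate in all 3 groups.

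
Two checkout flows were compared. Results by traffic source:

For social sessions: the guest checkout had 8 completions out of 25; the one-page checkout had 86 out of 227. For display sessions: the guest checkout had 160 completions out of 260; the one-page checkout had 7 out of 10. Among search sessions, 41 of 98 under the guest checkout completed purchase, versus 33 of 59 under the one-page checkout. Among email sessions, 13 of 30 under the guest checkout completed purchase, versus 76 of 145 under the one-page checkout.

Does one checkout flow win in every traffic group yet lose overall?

Yes

Social: the guest checkout 8/25 = 32.0%, the one-page checkout 86/227 = 37.9% → the one-page checkout
Display: the guest checkout 160/260 = 61.5%, the one-page checkout 7/10 = 70.0% → the one-page checkout
Search: the guest checkout 41/98 = 41.8%, the one-page checkout 33/59 = 55.9% → the one-page checkout
Email: the guest checkout 13/30 = 43.3%, the one-page checkout 76/145 = 52.4% → the one-page checkout
Overall: the guest checkout 222/413 = 53.8%, the one-page checkout 202/441 = 45.8% → the guest checkout
The one-page checkout wins each traffic group but the guest checkout wins overall — the comparison reverses. The one-page checkout's sessions skew toward social, which has a lower base rate.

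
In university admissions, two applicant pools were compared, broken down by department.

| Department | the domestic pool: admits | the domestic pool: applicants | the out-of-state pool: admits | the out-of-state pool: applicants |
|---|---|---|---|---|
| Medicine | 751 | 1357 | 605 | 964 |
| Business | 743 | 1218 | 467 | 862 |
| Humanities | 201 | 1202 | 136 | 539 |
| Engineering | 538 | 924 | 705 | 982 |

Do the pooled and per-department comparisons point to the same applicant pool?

No

Medicine: the domestic pool 751/1357 = 55.3%, the out-of-state pool 605/964 = 62.8% → the out-of-state pool
Business: the domestic pool 743/1218 = 61.0%, the out-of-state pool 467/862 = 54.2% → the domestic pool
Humanities: the domestic pool 201/1202 = 16.7%, the out-of-state pool 136/539 = 25.2% → the out-of-state pool
Engineering: the domestic pool 538/924 = 58.2%, the out-of-state pool 705/982 = 71.8% → the out-of-state pool
Overall: the domestic pool 2233/4701 = 47.5%, the out-of-state pool 1913/3347 = 57.2% → the out-of-state pool
Neither sweeps: the domestic pool wins 1 of 4 groups, the out-of-state pool wins 3. The out-of-state pool wins overall but not every group — no Simpson reversal.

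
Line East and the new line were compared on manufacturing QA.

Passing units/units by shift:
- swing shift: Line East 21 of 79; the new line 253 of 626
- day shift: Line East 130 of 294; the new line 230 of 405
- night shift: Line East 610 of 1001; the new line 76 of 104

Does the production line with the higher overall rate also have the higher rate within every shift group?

No

Swing shift: Line East 21/79 = 26.6%, the new line 253/626 = 40.4% → the new line
Day shift: Line East 130/294 = 44.2%, the new line 230/405 = 56.8% → the new line
Night shift: Line East 610/1001 = 60.9%, the new line 76/104 = 73.1% → the new line
Overall: Line East 761/1374 = 55.4%, the new line 559/1135 = 49.3% → Line East
The new line wins each shift group but Line East wins overall — the comparison reverses. The new line's units skew toward swing shift, which has a lower base rate.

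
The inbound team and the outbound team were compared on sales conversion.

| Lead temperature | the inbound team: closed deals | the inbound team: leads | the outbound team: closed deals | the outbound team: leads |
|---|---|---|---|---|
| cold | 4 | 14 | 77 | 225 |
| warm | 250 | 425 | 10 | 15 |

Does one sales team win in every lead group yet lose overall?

Yes

Cold: the inbound team 4/14 = 28.6%, the outbound team 77/225 = 34.2% → the outbound team
Warm: the inbound team 250/425 = 58.8%, the outbound team 10/15 = 66.7% → the outbound team
Overall: the inbound team 254/439 = 57.9%, the outbound team 87/240 = 36.2% → the inbound team
The outbound team wins each lead group but the inbound team wins overall — the comparison reverses. The outbound team's leads skew toward cold, which has a lower base rate.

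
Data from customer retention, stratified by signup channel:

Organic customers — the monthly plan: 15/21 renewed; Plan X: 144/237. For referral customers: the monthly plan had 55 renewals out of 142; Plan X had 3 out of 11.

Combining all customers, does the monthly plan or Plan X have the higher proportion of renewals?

Plan X

Organic: the monthly plan 15/21 = 71.4%, Plan X 144/237 = 60.8% → the monthly plan
Referral: the monthly plan 55/142 = 38.7%, Plan X 3/11 = 27.3% → the monthly plan
Overall: the monthly plan 70/163 = 42.9%, Plan X 147/248 = 59.3% → Plan X
(The monthly plan wins every signup group but Plan X wins overall — the monthly plan's customers skew toward the low-rate referral group.)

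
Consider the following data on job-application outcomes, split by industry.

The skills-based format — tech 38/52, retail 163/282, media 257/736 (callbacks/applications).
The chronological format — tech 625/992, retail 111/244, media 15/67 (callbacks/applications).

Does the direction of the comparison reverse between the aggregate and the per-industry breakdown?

Yes

Tech: the skills-based format 38/52 = 73.1%, the chronological format 625/992 = 63.0% → the skills-based format
Retail: the skills-based format 163/282 = 57.8%, the chronological format 111/244 = 45.5% → the skills-based format
Media: the skills-based format 257/736 = 34.9%, the chronological format 15/67 = 22.4% → the skills-based format
Overall: the skills-based format 458/1070 = 42.8%, the chronological format 751/1303 = 57.6% → the chronological format
The skills-based format wins each industry group but the chronological format wins overall — the comparison reverses. The skills-based format's applications skew toward media, which has a lower base rate.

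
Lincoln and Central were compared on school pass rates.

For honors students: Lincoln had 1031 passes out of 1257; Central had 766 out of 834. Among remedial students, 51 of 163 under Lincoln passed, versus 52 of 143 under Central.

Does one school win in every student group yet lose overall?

Honors: Lincoln 1031/1257 = 82.0%, Central 766/834 = 91.8% → Central
Remedial: Lincoln 51/163 = 31.3%, Central 52/143 = 36.4% → Central
Overall: Lincoln 1082/1420 = 76.2%, Central 818/977 = 83.7% → Central
Central wins overall and in every student group — no reversal.

No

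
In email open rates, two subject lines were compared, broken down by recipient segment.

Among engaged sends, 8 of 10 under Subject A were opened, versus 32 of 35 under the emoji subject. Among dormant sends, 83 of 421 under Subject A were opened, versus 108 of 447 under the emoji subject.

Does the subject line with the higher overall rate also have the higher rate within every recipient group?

Yes

Engaged: Subject A 8/10 = 80.0%, the emoji subject 32/35 = 91.4% → the emoji subject
Dormant: Subject A 83/421 = 19.7%, the emoji subject 108/447 = 24.2% → the emoji subject
Overall: Subject A 91/431 = 21.1%, the emoji subject 140/482 = 29.0% → the emoji subject
The emoji subject wins overall and in every recipient group — no reversal.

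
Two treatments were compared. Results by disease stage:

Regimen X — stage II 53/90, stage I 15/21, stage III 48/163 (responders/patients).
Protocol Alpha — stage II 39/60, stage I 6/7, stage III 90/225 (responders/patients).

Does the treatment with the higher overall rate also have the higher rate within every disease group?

Yes

Stage II: Regimen X 53/90 = 58.9%, Protocol Alpha 39/60 = 65.0% → Protocol Alpha
Stage I: Regimen X 15/21 = 71.4%, Protocol Alpha 6/7 = 85.7% → Protocol Alpha
Stage III: Regimen X 48/163 = 29.4%, Protocol Alpha 90/225 = 40.0% → Protocol Alpha
Overall: Regimen X 116/274 = 42.3%, Protocol Alpha 135/292 = 46.2% → Protocol Alpha
Protocol Alpha wins overall and in every disease group — no reversal.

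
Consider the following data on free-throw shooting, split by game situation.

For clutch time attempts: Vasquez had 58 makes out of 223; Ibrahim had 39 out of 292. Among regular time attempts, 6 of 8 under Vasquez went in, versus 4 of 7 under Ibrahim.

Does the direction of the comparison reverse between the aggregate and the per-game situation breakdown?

Clutch time: Vasquez 58/223 = 26.0%, Ibrahim 39/292 = 13.4% → Vasquez
Regular time: Vasquez 6/8 = 75.0%, Ibrahim 4/7 = 57.1% → Vasquez
Overall: Vasquez 64/231 = 27.7%, Ibrahim 43/299 = 14.4% → Vasquez
Vasquez wins overall and in every game group — no reversal.

No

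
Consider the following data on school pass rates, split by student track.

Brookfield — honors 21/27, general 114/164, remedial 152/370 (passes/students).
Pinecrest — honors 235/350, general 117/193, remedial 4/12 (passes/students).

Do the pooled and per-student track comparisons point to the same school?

Honors: Brookfield 21/27 = 77.8%, Pinecrest 235/350 = 67.1% → Brookfield
General: Brookfield 114/164 = 69.5%, Pinecrest 117/193 = 60.6% → Brookfield
Remedial: Brookfield 152/370 = 41.1%, Pinecrest 4/12 = 33.3% → Brookfield
Overall: Brookfield 287/561 = 51.2%, Pinecrest 356/555 = 64.1% → Pinecrest
Brookfield wins each student group but Pinecrest wins overall — the comparison reverses. Brookfield's students skew toward remedial, which has a lower base rate.

No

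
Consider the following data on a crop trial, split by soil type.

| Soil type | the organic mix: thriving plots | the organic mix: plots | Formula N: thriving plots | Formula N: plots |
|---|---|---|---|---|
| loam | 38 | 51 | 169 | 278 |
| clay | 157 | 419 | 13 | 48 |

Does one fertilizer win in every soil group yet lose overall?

Loam: the organic mix 38/51 = 74.5%, Formula N 169/278 = 60.8% → the organic mix
Clay: the organic mix 157/419 = 37.5%, Formula N 13/48 = 27.1% → the organic mix
Overall: the organic mix 195/470 = 41.5%, Formula N 182/326 = 55.8% → Formula N
The organic mix wins each soil group but Formula N wins overall — the comparison reverses. The organic mix's plots skew toward clay, which has a lower base rate.

Yes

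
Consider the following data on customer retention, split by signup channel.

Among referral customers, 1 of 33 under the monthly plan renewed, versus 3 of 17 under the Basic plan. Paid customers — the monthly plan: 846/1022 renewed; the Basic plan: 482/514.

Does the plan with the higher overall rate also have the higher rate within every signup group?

Referral: the monthly plan 1/33 = 3.0%, the Basic plan 3/17 = 17.6% → the Basic plan
Paid: the monthly plan 846/1022 = 82.8%, the Basic plan 482/514 = 93.8% → the Basic plan
Overall: the monthly plan 847/1055 = 80.3%, the Basic plan 485/531 = 91.3% → the Basic plan
The Basic plan wins overall and in every signup group — no reversal.

Yes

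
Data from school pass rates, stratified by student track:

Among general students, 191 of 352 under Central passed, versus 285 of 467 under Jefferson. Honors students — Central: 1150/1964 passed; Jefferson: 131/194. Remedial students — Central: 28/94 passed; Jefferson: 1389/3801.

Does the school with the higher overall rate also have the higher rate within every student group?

General: Central 191/352 = 54.3%, Jefferson 285/467 = 61.0% → Jefferson
Honors: Central 1150/1964 = 58.6%, Jefferson 131/194 = 67.5% → Jefferson
Remedial: Central 28/94 = 29.8%, Jefferson 1389/3801 = 36.5% → Jefferson
Overall: Central 1369/2410 = 56.8%, Jefferson 1805/4462 = 40.5% → Central
Jefferson wins each student group but Central wins overall — the comparison reverses. Jefferson's students skew toward remedial, which has a lower base rate.

No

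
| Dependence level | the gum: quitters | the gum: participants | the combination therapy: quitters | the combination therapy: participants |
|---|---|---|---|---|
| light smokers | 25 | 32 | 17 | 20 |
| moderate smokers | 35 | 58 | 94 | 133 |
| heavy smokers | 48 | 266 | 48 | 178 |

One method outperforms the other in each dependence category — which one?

Light smokers: the gum 25/32 = 78.1%, the combination therapy 17/20 = 85.0% → the combination therapy
Moderate smokers: the gum 35/58 = 60.3%, the combination therapy 94/133 = 70.7% → the combination therapy
Heavy smokers: the gum 48/266 = 18.0%, the combination therapy 48/178 = 27.0% → the combination therapy
The combination therapy has the higher rate in all 3 groups.

the combination therapy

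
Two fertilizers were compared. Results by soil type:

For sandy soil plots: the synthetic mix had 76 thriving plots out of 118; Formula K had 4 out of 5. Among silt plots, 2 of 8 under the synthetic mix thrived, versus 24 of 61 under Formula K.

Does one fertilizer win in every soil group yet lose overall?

Sandy soil: the synthetic mix 76/118 = 64.4%, Formula K 4/5 = 80.0% → Formula K
Silt: the synthetic mix 2/8 = 25.0%, Formula K 24/61 = 39.3% → Formula K
Overall: the synthetic mix 78/126 = 61.9%, Formula K 28/66 = 42.4% → the synthetic mix
Formula K wins each soil group but the synthetic mix wins overall — the comparison reverses. Formula K's plots skew toward silt, which has a lower base rate.

Yes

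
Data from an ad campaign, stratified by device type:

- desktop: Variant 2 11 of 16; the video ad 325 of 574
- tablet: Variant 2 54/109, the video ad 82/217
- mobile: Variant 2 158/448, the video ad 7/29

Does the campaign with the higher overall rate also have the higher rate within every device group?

No

Desktop: Variant 2 11/16 = 68.8%, the video ad 325/574 = 56.6% → Variant 2
Tablet: Variant 2 54/109 = 49.5%, the video ad 82/217 = 37.8% → Variant 2
Mobile: Variant 2 158/448 = 35.3%, the video ad 7/29 = 24.1% → Variant 2
Overall: Variant 2 223/573 = 38.9%, the video ad 414/820 = 50.5% → the video ad
Variant 2 wins each device group but the video ad wins overall — the comparison reverses. Variant 2's impressions skew toward mobile, which has a lower base rate.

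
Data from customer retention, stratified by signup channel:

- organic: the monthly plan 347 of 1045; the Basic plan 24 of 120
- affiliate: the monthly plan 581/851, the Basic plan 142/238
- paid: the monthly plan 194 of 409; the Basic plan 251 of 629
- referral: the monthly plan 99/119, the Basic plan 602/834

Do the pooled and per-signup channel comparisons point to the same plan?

No

Organic: the monthly plan 347/1045 = 33.2%, the Basic plan 24/120 = 20.0% → the monthly plan
Affiliate: the monthly plan 581/851 = 68.3%, the Basic plan 142/238 = 59.7% → the monthly plan
Paid: the monthly plan 194/409 = 47.4%, the Basic plan 251/629 = 39.9% → the monthly plan
Referral: the monthly plan 99/119 = 83.2%, the Basic plan 602/834 = 72.2% → the monthly plan
Overall: the monthly plan 1221/2424 = 50.4%, the Basic plan 1019/1821 = 56.0% → the Basic plan
The monthly plan wins each signup group but the Basic plan wins overall — the comparison reverses. The monthly plan's customers skew toward organic, which has a lower base rate.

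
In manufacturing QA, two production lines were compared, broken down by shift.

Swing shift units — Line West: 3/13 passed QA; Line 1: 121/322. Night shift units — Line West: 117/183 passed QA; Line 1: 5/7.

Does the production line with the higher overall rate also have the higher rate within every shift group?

No

Swing shift: Line West 3/13 = 23.1%, Line 1 121/322 = 37.6% → Line 1
Night shift: Line West 117/183 = 63.9%, Line 1 5/7 = 71.4% → Line 1
Overall: Line West 120/196 = 61.2%, Line 1 126/329 = 38.3% → Line West
Line 1 wins each shift group but Line West wins overall — the comparison reverses. Line 1's units skew toward swing shift, which has a lower base rate.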